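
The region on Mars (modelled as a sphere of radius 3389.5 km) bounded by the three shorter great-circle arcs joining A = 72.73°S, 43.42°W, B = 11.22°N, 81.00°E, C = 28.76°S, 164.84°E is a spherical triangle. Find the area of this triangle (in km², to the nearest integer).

Side lengths (central angles): a = 1.5721, b = 1.3385, c = 1.9288 rad; semiperimeter s = 2.4197.
By l'Huilier's theorem, tan(E/4) = √[tan(s/2) tan((s−a)/2) tan((s−b)/2) tan((s−c)/2)], giving spherical excess E = 1.6038 rad.
Area = E·R² = 1.6038 × (3389.5)² ≈ 18426084 km².

18426084 km²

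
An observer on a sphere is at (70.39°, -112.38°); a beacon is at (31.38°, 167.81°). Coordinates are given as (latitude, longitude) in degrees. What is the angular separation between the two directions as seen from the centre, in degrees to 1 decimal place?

In radians: φ₁ = 1.2285, φ₂ = 0.5477, Δλ = -79.810° = -1.3929 rad.
cos c = sin φ₁ sin φ₂ + cos φ₁ cos φ₂ cos Δλ = (0.9420)(0.5207) + (0.3356)(0.8537)(0.1769) = 0.54120,
so c = arccos(0.54120) = 0.99893 rad.
So the angular separation is 57.2°.

57.2°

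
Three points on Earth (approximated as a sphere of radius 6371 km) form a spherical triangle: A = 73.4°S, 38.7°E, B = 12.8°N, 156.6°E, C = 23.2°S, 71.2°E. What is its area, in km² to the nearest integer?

Side lengths (central angles): a = 1.5862, b = 0.9286, c = 1.9206 rad; semiperimeter s = 2.2177.
By l'Huilier's theorem, tan(E/4) = √[tan(s/2) tan((s−a)/2) tan((s−b)/2) tan((s−c)/2)], giving spherical excess E = 1.0610 rad.
Area = E·R² = 1.0610 × (6371)² ≈ 43066370 km².

43066370 km²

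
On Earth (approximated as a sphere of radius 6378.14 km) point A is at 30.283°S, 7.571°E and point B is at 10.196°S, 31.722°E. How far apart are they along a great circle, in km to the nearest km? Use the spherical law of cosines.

With latitudes φ₁ = -30.283°, φ₂ = -10.196° and longitude difference Δλ = 24.151°:
cos c = sin φ₁ sin φ₂ + cos φ₁ cos φ₂ cos Δλ = (-0.5043)(-0.1770) + (0.8635)(0.9842)(0.9125) = 0.86478,
so c = arccos(0.86478) = 0.52608 rad.
Distance = R·c = 6378.14 × 0.5261 ≈ 3355 km.

3355 km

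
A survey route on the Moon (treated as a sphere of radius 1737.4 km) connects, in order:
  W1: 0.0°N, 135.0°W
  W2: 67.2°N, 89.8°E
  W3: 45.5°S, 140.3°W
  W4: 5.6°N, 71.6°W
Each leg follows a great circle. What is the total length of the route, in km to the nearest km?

Leg W1→W2: central angle 1.8494 rad, distance 3213.1 km.
Leg W2→W3: central angle 2.5530 rad, distance 4435.7 km.
Leg W3→W4: central angle 1.3860 rad, distance 2408.0 km.
Total: 3213.1 + 4435.7 + 2408.0 ≈ 10057 km.

10057 km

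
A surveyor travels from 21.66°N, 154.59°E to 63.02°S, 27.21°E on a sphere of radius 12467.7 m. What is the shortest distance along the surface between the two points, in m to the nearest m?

Let φ₁ = 0.3780 rad, φ₂ = -1.0999 rad, and Δλ = -2.2232 rad.
cos c = sin φ₁ sin φ₂ + cos φ₁ cos φ₂ cos Δλ = (0.3691)(-0.8912) + (0.9294)(0.4537)(-0.6071) = -0.58491,
so c = arccos(-0.58491) = 2.19556 rad.
Distance = R·c = 12467.7 × 2.1956 ≈ 27374 m.

27374 m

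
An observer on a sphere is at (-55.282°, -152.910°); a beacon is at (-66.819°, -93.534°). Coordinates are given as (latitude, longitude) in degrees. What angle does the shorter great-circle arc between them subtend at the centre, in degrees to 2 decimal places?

With latitudes φ₁ = -55.282°, φ₂ = -66.819° and longitude difference Δλ = 59.376°:
Haversine: a = sin²(Δφ/2) + cos φ₁ cos φ₂ sin²(Δλ/2) = 0.0101 + (0.5695)(0.3936)(0.2453) = 0.06510.
Central angle c = 2·arcsin(√a) = 0.51598 rad.
So the angular separation is 29.56°.

29.56°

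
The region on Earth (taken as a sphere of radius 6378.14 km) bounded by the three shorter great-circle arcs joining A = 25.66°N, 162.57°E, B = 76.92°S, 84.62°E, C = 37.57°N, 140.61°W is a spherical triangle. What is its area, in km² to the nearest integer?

Side lengths (central angles): a = 2.3749, b = 0.8566, c = 1.9597 rad; semiperimeter s = 2.5956.
By l'Huilier's theorem, tan(E/4) = √[tan(s/2) tan((s−a)/2) tan((s−b)/2) tan((s−c)/2)], giving spherical excess E = 1.4969 rad.
Area = E·R² = 1.4969 × (6378.14)² ≈ 60893258 km².

60893258 km²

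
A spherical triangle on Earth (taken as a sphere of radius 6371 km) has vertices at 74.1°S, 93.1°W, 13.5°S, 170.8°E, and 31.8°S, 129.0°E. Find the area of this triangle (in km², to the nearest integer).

22079155 km²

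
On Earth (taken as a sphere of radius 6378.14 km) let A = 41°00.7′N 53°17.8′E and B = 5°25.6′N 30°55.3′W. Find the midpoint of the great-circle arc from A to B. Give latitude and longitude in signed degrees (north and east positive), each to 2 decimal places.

29.85°, 4.09°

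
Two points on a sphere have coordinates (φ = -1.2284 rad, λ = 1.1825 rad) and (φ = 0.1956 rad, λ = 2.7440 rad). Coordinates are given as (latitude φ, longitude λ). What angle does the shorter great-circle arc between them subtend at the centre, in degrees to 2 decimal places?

Let φ₁ = -1.2284 rad, φ₂ = 0.1956 rad, and Δλ = 1.5615 rad.
Haversine: a = sin²(Δφ/2) + cos φ₁ cos φ₂ sin²(Δλ/2) = 0.4269 + (0.3357)(0.9809)(0.4954) = 0.59001.
Central angle c = 2·arcsin(√a) = 1.75179 rad.
So the angular separation is 100.37°.

100.37°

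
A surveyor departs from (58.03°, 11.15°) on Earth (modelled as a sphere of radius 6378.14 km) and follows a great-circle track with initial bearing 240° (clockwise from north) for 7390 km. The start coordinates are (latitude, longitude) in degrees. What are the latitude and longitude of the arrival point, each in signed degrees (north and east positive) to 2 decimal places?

Angular distance δ = d/R = 7390/6378.14 = 1.15864 rad; initial bearing θ = 4.1888 rad.
sin φ₂ = sin φ₁ cos δ + cos φ₁ sin δ cos θ = (0.8483)(0.4006) + (0.5295)(0.9163)(-0.5000) = 0.0973, so φ₂ = 5.58°.
Δλ = atan2(sin θ sin δ cos φ₁, cos δ − sin φ₁ sin φ₂) = atan2(-0.4201, 0.3181) = -52.872°.
λ₂ = 11.150° − 52.872° = -41.72°.

5.58°, -41.72°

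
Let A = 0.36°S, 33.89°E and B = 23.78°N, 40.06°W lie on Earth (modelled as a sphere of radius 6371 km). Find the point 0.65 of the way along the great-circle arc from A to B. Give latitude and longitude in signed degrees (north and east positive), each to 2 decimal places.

Central angle δ = 1.3176 rad. Interpolating on the sphere with fraction f = 0.65:
P = [sin((1−f)δ)·A + sin(fδ)·B] / sin δ = 0.4596·A + 0.7804·B in Cartesian coordinates,
giving P = (0.9281, -0.2033, 0.3118), i.e. latitude 18.17°, longitude -12.36°.

18.17°, -12.36°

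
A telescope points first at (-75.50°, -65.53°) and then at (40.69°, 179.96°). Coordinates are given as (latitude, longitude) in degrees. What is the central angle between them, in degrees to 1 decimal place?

135.2°

With latitudes φ₁ = -75.500°, φ₂ = 40.690° and longitude difference Δλ = -114.510°:
cos c = sin φ₁ sin φ₂ + cos φ₁ cos φ₂ cos Δλ = (-0.9681)(0.6520) + (0.2504)(0.7582)(-0.4149) = -0.70996,
so c = arccos(-0.70996) = 2.36024 rad.
So the angular separation is 135.2°.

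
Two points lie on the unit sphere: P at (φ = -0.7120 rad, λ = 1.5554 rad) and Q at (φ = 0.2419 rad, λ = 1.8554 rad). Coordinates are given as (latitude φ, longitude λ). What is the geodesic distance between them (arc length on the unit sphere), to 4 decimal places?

Let φ₁ = -0.7120 rad, φ₂ = 0.2419 rad, and Δλ = 0.3000 rad.
cos c = sin φ₁ sin φ₂ + cos φ₁ cos φ₂ cos Δλ = (-0.6533)(0.2395) + (0.7571)(0.9709)(0.9553) = 0.54568,
so c = arccos(0.54568) = 0.99360 rad.
On the unit sphere the arc length equals the central angle: 0.9936.

0.9936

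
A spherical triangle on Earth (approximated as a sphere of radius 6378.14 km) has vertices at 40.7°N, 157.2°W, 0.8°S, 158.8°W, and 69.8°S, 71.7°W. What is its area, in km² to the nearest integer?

16771105 km²

Side lengths (central angles): a = 1.5402, b = 2.2037, c = 0.7248 rad; semiperimeter s = 2.2343.
By l'Huilier's theorem, tan(E/4) = √[tan(s/2) tan((s−a)/2) tan((s−b)/2) tan((s−c)/2)], giving spherical excess E = 0.4123 rad.
Area = E·R² = 0.4123 × (6378.14)² ≈ 16771105 km².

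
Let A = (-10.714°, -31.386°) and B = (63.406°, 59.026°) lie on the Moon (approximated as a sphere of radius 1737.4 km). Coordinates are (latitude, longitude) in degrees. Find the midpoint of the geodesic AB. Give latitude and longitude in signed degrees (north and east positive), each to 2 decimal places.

33.34°, -6.82°

The central angle between A and B is δ = 1.7410 rad.
With f = 0.5, the slerp weights are sin((1−f)δ)/sin δ = 0.7759 and sin(fδ)/sin δ = 0.7759.
Weighted sum of the unit vectors: (0.7759)·(0.8388,-0.5117,-0.1859) + (0.7759)·(0.2304,0.3838,0.8942) = (0.8296, -0.0992, 0.5495).
Converting back: φ = atan2(z, √(x²+y²)) = 33.34°, λ = atan2(y, x) = -6.82°.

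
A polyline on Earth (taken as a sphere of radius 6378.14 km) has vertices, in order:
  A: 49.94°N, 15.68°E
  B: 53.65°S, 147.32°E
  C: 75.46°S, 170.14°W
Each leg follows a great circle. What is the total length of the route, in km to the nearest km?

19778 km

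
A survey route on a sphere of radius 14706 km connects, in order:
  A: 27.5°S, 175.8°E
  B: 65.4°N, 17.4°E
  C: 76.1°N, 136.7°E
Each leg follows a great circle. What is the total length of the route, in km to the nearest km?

Leg A→B: central angle 2.4390 rad, distance 35867.6 km.
Leg B→C: central angle 0.5851 rad, distance 8604.1 km.
Total: 35867.6 + 8604.1 ≈ 44472 km.

44472 km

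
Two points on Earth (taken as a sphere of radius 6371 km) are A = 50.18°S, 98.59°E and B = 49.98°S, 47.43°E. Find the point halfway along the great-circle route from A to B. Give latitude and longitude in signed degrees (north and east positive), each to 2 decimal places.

Central angle δ = 0.5615 rad. Interpolating on the sphere with fraction f = 0.5:
P = [sin((1−f)δ)·A + sin(fδ)·B] / sin δ = 0.5204·A + 0.5204·B in Cartesian coordinates,
giving P = (0.1766, 0.5759, -0.7982), i.e. latitude -52.96°, longitude 72.95°.

-52.96°, 72.95°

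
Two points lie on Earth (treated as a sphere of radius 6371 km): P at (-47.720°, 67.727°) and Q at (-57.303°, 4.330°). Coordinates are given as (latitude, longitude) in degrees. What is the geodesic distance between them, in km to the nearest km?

Let φ₁ = -0.8329 rad, φ₂ = -1.0001 rad, and Δλ = -1.1065 rad.
Haversine: a = sin²(Δφ/2) + cos φ₁ cos φ₂ sin²(Δλ/2) = 0.0070 + (0.6728)(0.5402)(0.2761) = 0.10732.
Central angle c = 2·arcsin(√a) = 0.66751 rad.
Distance = R·c = 6371 × 0.6675 ≈ 4253 km.

4253 km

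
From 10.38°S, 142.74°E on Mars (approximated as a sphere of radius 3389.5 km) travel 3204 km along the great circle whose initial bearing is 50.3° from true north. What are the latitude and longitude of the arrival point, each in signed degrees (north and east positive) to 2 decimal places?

Angular distance δ = d/R = 3204/3389.5 = 0.94527 rad; initial bearing θ = 0.8779 rad.
sin φ₂ = sin φ₁ cos δ + cos φ₁ sin δ cos θ = (-0.1802)(0.5855) + (0.9836)(0.8107)(0.6388) = 0.4038, so φ₂ = 23.82°.
Δλ = atan2(sin θ sin δ cos φ₁, cos δ − sin φ₁ sin φ₂) = atan2(0.6135, 0.6583) = 42.984°.
λ₂ = 142.740° + 42.984° = 185.72° → -174.28° after wrapping to (−180°, 180°].

23.82°, -174.28°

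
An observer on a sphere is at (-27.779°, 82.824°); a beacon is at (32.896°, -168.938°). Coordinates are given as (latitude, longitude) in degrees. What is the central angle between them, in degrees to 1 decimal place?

In radians: φ₁ = -0.4848, φ₂ = 0.5741, Δλ = 108.238° = 1.8891 rad.
Haversine: a = sin²(Δφ/2) + cos φ₁ cos φ₂ sin²(Δλ/2) = 0.2551 + (0.8848)(0.8397)(0.6565) = 0.74281.
Central angle c = 2·arcsin(√a) = 2.07787 rad.
So the angular separation is 119.1°.

119.1°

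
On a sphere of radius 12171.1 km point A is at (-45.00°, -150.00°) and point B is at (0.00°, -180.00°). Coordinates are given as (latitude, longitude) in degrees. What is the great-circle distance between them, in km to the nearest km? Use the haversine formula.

11097 km

Let φ₁ = -0.7854 rad, φ₂ = 0.0000 rad, and Δλ = -0.5236 rad.
Haversine: a = sin²(Δφ/2) + cos φ₁ cos φ₂ sin²(Δλ/2) = 0.1464 + (0.7071)(1.0000)(0.0670) = 0.19381.
Central angle c = 2·arcsin(√a) = 0.91174 rad.
Distance = R·c = 12171.1 × 0.9117 ≈ 11097 km.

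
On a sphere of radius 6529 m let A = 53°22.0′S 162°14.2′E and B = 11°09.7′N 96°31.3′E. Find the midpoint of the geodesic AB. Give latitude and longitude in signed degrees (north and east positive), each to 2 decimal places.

Central angle δ = 1.4853 rad. Interpolating on the sphere with fraction f = 0.5:
P = [sin((1−f)δ)·A + sin(fδ)·B] / sin δ = 0.6787·A + 0.6787·B in Cartesian coordinates,
giving P = (-0.4613, 0.7851, -0.4133), i.e. latitude -24.41°, longitude 120.44°.

-24.41°, 120.44°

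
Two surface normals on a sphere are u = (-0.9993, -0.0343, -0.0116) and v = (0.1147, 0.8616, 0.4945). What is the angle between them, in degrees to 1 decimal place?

u·v = -0.1499; |u| = 1.0000, |v| = 1.0000.
cos θ = (u·v)/(|u||v|) = -0.1499, so θ = 98.6°.

98.6°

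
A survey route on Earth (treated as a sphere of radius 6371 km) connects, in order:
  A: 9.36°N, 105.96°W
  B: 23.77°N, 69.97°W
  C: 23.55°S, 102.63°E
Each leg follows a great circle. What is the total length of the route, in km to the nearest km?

23401 km

Leg A→B: central angle 0.6498 rad, distance 4140.2 km.
Leg B→C: central angle 3.0232 rad, distance 19261.1 km.
Total: 4140.2 + 19261.1 ≈ 23401 km.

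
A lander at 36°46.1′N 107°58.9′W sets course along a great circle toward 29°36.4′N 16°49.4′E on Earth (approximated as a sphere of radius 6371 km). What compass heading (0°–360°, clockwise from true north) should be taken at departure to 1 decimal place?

45.9°

With φ₁ = 0.6417, φ₂ = 0.5167, Δλ = 2.1783 rad, the forward-azimuth formula gives
θ = atan2( sin Δλ cos φ₂ , cos φ₁ sin φ₂ − sin φ₁ cos φ₂ cos Δλ ) = atan2(0.7139, 0.6928) = 45.86°.
So the initial bearing is 45.9°.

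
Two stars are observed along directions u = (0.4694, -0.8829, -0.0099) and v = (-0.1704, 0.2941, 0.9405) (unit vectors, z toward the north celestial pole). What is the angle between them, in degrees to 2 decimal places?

110.42°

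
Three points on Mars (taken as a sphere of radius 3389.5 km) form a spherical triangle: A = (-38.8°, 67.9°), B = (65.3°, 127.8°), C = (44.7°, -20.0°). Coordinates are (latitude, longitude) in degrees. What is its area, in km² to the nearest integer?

Side lengths (central angles): a = 1.1727, b = 2.0047, c = 1.9888 rad; semiperimeter s = 2.5831.
By l'Huilier's theorem, tan(E/4) = √[tan(s/2) tan((s−a)/2) tan((s−b)/2) tan((s−c)/2)], giving spherical excess E = 1.9183 rad.
Area = E·R² = 1.9183 × (3389.5)² ≈ 22038765 km².

22038765 km²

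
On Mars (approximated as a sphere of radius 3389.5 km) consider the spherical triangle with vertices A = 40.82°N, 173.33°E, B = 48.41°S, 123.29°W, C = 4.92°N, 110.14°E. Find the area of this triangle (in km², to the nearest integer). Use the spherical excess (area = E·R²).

Side lengths (central angles): a = 2.0467, b = 1.1635, c = 1.8378 rad; semiperimeter s = 2.5240.
By l'Huilier's theorem, tan(E/4) = √[tan(s/2) tan((s−a)/2) tan((s−b)/2) tan((s−c)/2)], giving spherical excess E = 1.7558 rad.
Area = E·R² = 1.7558 × (3389.5)² ≈ 20171642 km².

20171642 km²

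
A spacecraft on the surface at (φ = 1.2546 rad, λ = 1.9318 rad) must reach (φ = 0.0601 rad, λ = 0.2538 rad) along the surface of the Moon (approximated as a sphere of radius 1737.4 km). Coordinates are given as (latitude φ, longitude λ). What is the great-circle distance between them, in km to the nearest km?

In radians: φ₁ = 1.2546, φ₂ = 0.0601, Δλ = -96.142° = -1.6780 rad.
Haversine: a = sin²(Δφ/2) + cos φ₁ cos φ₂ sin²(Δλ/2) = 0.3163 + (0.3110)(0.9982)(0.5535) = 0.48806.
Central angle c = 2·arcsin(√a) = 1.54692 rad.
Distance = R·c = 1737.4 × 1.5469 ≈ 2688 km.

2688 km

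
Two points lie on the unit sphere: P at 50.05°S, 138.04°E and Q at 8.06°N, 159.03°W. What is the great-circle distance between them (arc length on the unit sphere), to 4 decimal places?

1.3879

In radians: φ₁ = -0.8735, φ₂ = 0.1407, Δλ = 62.930° = 1.0983 rad.
cos c = sin φ₁ sin φ₂ + cos φ₁ cos φ₂ cos Δλ = (-0.7666)(0.1402) + (0.6421)(0.9901)(0.4551) = 0.18184,
so c = arccos(0.18184) = 1.38794 rad.
On the unit sphere the arc length equals the central angle: 1.3879.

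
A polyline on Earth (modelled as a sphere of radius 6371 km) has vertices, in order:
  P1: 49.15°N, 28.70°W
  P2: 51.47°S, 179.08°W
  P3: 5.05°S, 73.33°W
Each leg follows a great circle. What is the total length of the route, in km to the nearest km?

Leg P1→P2: central angle 2.8113 rad, distance 17910.6 km.
Leg P2→P3: central angle 1.6705 rad, distance 10643.0 km.
Total: 17910.6 + 10643.0 ≈ 28554 km.

28554 km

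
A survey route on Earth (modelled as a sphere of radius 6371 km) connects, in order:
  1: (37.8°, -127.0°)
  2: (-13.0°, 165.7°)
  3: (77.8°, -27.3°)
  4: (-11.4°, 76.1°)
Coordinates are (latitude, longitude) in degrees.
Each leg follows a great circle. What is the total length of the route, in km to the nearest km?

Leg 1→2: central angle 1.4109 rad, distance 8988.7 km.
Leg 2→3: central angle 2.0048 rad, distance 12772.5 km.
Leg 3→4: central angle 1.8144 rad, distance 11559.5 km.
Total: 8988.7 + 12772.5 + 11559.5 ≈ 33321 km.

33321 km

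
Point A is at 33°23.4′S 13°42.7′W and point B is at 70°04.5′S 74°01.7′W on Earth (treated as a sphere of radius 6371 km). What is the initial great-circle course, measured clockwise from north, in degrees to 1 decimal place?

203.2°

Δλ = -60.317° = -1.0527 rad.
y = sin Δλ · cos φ₂ = (-0.8688)(0.3408) = -0.2961
x = cos φ₁ sin φ₂ − sin φ₁ cos φ₂ cos Δλ = (0.8349)(-0.9401) − (-0.5503)(0.3408)(0.4952) = -0.6921
θ = atan2(y, x) = -156.84°; adding 360° gives 203.2°.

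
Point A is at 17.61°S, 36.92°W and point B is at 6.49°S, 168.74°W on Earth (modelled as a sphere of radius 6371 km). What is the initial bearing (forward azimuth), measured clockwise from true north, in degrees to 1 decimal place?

247.4°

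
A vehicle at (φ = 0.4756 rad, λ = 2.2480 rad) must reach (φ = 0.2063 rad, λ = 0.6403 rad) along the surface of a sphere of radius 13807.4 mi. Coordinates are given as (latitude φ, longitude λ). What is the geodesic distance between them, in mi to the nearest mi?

With latitudes φ₁ = 27.250°, φ₂ = 11.820° and longitude difference Δλ = -92.114°:
cos c = sin φ₁ sin φ₂ + cos φ₁ cos φ₂ cos Δλ = (0.4579)(0.2048) + (0.8890)(0.9788)(-0.0369) = 0.06169,
so c = arccos(0.06169) = 1.50907 rad.
Distance = R·c = 13807.4 × 1.5091 ≈ 20836 mi.

20836 mi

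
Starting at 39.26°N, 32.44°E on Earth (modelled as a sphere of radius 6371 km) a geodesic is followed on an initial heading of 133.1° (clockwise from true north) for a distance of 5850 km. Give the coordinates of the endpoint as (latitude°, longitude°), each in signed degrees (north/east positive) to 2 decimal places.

Angular distance δ = d/R = 5850/6371 = 0.91822 rad; initial bearing θ = 2.3230 rad.
sin φ₂ = sin φ₁ cos δ + cos φ₁ sin δ cos θ = (0.6328)(0.6072) + (0.7743)(0.7945)(-0.6833) = -0.0361, so φ₂ = -2.07°.
Δλ = atan2(sin θ sin δ cos φ₁, cos δ − sin φ₁ sin φ₂) = atan2(0.4492, 0.6301) = 35.486°.
λ₂ = 32.440° + 35.486° = 67.93°.

-2.07°, 67.93°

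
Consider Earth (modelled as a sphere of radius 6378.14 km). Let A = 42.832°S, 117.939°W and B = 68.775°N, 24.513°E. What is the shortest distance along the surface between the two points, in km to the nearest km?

16430 km

In radians: φ₁ = -0.7476, φ₂ = 1.2004, Δλ = 142.452° = 2.4863 rad.
cos c = sin φ₁ sin φ₂ + cos φ₁ cos φ₂ cos Δλ = (-0.6799)(0.9322) + (0.7334)(0.3620)(-0.7928) = -0.84423,
so c = arccos(-0.84423) = 2.57592 rad.
Distance = R·c = 6378.14 × 2.5759 ≈ 16430 km.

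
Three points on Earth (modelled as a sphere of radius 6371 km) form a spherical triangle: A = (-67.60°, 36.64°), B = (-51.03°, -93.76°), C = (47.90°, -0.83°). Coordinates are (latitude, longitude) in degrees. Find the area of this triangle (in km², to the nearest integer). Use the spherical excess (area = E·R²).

75465678 km²

Side lengths (central angles): a = 2.2123, b = 2.0751, c = 0.9722 rad; semiperimeter s = 2.6298.
By l'Huilier's theorem, tan(E/4) = √[tan(s/2) tan((s−a)/2) tan((s−b)/2) tan((s−c)/2)], giving spherical excess E = 1.8592 rad.
Area = E·R² = 1.8592 × (6371)² ≈ 75465678 km².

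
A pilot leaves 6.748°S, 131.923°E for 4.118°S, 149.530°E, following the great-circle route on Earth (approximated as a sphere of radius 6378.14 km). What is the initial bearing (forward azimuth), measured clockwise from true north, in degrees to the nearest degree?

82°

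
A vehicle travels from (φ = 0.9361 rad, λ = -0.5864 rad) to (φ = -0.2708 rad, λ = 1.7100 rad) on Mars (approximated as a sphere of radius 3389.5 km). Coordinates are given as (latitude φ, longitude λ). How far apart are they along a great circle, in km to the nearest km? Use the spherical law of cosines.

Let φ₁ = 0.9361 rad, φ₂ = -0.2708 rad, and Δλ = 2.2964 rad.
cos c = sin φ₁ sin φ₂ + cos φ₁ cos φ₂ cos Δλ = (0.8053)(-0.2675) + (0.5929)(0.9636)(-0.6636) = -0.59453,
so c = arccos(-0.59453) = 2.20748 rad.
Distance = R·c = 3389.5 × 2.2075 ≈ 7482 km.

7482 km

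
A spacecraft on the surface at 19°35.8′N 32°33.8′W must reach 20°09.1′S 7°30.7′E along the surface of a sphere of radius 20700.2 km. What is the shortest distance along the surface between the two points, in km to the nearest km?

20182 km

In radians: φ₁ = 0.3420, φ₂ = -0.3517, Δλ = 40.075° = 0.6994 rad.
cos c = sin φ₁ sin φ₂ + cos φ₁ cos φ₂ cos Δλ = (0.3354)(-0.3445) + (0.9421)(0.9388)(0.7652) = 0.56120,
so c = arccos(0.56120) = 0.97496 rad.
Distance = R·c = 20700.2 × 0.9750 ≈ 20182 km.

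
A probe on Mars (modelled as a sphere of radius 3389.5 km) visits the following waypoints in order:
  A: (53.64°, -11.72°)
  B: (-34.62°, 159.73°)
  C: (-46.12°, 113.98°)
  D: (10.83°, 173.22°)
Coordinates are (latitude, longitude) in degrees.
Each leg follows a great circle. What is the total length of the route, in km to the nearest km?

Leg A→B: central angle 2.7934 rad, distance 9468.1 km.
Leg B→C: central angle 0.6308 rad, distance 2138.2 km.
Leg C→D: central angle 1.3564 rad, distance 4597.5 km.
Total: 9468.1 + 2138.2 + 4597.5 ≈ 16204 km.

16204 km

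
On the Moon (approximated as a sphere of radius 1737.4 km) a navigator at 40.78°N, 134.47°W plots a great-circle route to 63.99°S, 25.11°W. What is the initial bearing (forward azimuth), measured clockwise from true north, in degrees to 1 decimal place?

With φ₁ = 0.7117, φ₂ = -1.1168, Δλ = 1.9087 rad, the forward-azimuth formula gives
θ = atan2( sin Δλ cos φ₂ , cos φ₁ sin φ₂ − sin φ₁ cos φ₂ cos Δλ ) = atan2(0.4137, -0.5856) = 144.76°.
So the initial bearing is 144.8°.

144.8°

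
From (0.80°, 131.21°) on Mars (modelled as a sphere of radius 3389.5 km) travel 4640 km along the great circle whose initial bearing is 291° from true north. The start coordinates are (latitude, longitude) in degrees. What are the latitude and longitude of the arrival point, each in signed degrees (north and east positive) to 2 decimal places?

20.72°, 53.28°

Angular distance δ = d/R = 4640/3389.5 = 1.36893 rad; initial bearing θ = 5.0789 rad.
sin φ₂ = sin φ₁ cos δ + cos φ₁ sin δ cos θ = (0.0140)(0.2005) + (0.9999)(0.9797)(0.3584) = 0.3539, so φ₂ = 20.72°.
Δλ = atan2(sin θ sin δ cos φ₁, cos δ − sin φ₁ sin φ₂) = atan2(-0.9145, 0.1956) = -77.930°.
λ₂ = 131.210° − 77.930° = 53.28°.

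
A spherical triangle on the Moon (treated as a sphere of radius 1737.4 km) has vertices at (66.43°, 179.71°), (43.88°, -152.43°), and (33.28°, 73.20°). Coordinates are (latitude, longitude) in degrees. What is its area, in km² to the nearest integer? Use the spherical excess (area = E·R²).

263949 km²

Side lengths (central angles): a = 1.6118, b = 1.1506, c = 0.4731 rad; semiperimeter s = 1.6178.
By l'Huilier's theorem, tan(E/4) = √[tan(s/2) tan((s−a)/2) tan((s−b)/2) tan((s−c)/2)], giving spherical excess E = 0.0874 rad.
Area = E·R² = 0.0874 × (1737.4)² ≈ 263949 km².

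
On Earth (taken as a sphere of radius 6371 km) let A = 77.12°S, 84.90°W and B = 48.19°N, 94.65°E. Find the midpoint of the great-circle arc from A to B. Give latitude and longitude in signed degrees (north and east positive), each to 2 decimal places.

-27.34°, 94.42°

Central angle δ = 2.6367 rad. Interpolating on the sphere with fraction f = 0.5:
P = [sin((1−f)δ)·A + sin(fδ)·B] / sin δ = 2.0017·A + 2.0017·B in Cartesian coordinates,
giving P = (-0.0685, 0.8856, -0.4593), i.e. latitude -27.34°, longitude 94.42°.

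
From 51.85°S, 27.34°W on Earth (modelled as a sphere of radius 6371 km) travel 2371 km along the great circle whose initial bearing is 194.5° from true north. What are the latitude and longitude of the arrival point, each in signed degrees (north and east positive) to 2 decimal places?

Angular distance δ = d/R = 2371/6371 = 0.37216 rad; initial bearing θ = 3.3947 rad.
sin φ₂ = sin φ₁ cos δ + cos φ₁ sin δ cos θ = (-0.7864)(0.9315) + (0.6177)(0.3636)(-0.9681) = -0.9500, so φ₂ = -71.81°.
Δλ = atan2(sin θ sin δ cos φ₁, cos δ − sin φ₁ sin φ₂) = atan2(-0.0562, 0.1844) = -16.957°.
λ₂ = -27.340° − 16.957° = -44.30°.

-71.81°, -44.30°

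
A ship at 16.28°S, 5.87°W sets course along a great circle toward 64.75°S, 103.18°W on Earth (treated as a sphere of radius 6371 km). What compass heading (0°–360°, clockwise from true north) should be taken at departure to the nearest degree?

With φ₁ = -0.2841, φ₂ = -1.1301, Δλ = -1.6984 rad, the forward-azimuth formula gives
θ = atan2( sin Δλ cos φ₂ , cos φ₁ sin φ₂ − sin φ₁ cos φ₂ cos Δλ ) = atan2(-0.4231, -0.8834) = -154.41°.
Adding 360° brings this into [0°, 360°): 206°.

206°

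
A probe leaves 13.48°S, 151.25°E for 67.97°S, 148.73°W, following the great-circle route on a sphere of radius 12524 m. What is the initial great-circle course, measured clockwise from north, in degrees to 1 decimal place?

Δλ = 60.020° = 1.0475 rad.
y = sin Δλ · cos φ₂ = (0.8662)(0.3751) = 0.3249
x = cos φ₁ sin φ₂ − sin φ₁ cos φ₂ cos Δλ = (0.9725)(-0.9270) − (-0.2331)(0.3751)(0.4997) = -0.8578
θ = atan2(y, x) = 159.25°, so the bearing is 159.3°.

159.3°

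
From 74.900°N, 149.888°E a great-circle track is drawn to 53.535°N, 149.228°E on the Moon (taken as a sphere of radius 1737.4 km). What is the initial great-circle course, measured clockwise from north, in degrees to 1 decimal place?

Δλ = -0.660° = -0.0115 rad.
y = sin Δλ · cos φ₂ = (-0.0115)(0.5943) = -0.0068
x = cos φ₁ sin φ₂ − sin φ₁ cos φ₂ cos Δλ = (0.2605)(0.8042) − (0.9655)(0.5943)(0.9999) = -0.3643
θ = atan2(y, x) = -178.92°; adding 360° gives 181.1°.

181.1°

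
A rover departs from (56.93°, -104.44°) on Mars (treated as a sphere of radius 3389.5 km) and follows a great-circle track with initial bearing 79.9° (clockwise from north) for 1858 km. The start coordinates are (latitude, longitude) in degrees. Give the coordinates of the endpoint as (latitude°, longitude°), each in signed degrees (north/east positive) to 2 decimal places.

Angular distance δ = d/R = 1858/3389.5 = 0.54816 rad; initial bearing θ = 1.3945 rad.
sin φ₂ = sin φ₁ cos δ + cos φ₁ sin δ cos θ = (0.8380)(0.8535) + (0.5457)(0.5211)(0.1754) = 0.7651, so φ₂ = 49.91°.
Δλ = atan2(sin θ sin δ cos φ₁, cos δ − sin φ₁ sin φ₂) = atan2(0.2799, 0.2123) = 52.821°.
λ₂ = -104.440° + 52.821° = -51.62°.

49.91°, -51.62°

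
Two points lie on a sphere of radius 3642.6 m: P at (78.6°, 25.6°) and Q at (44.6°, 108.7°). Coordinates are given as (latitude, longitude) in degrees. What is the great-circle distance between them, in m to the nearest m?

2871 m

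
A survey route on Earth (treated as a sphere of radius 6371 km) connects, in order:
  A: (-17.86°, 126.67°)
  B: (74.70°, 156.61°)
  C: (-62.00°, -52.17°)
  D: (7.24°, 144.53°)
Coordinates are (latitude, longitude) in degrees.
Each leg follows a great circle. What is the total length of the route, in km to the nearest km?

Leg A→B: central angle 1.6491 rad, distance 10506.2 km.
Leg B→C: central angle 2.8586 rad, distance 18212.3 km.
Leg C→D: central angle 2.1620 rad, distance 13774.1 km.
Total: 10506.2 + 18212.3 + 13774.1 ≈ 42493 km.

42493 km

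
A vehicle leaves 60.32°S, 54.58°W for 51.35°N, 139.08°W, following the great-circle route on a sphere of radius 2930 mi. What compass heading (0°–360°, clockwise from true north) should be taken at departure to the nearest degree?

305°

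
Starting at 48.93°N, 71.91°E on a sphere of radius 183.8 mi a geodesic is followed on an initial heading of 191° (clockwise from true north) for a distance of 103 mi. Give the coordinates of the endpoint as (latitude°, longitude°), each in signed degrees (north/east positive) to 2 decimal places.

17.21°, 65.82°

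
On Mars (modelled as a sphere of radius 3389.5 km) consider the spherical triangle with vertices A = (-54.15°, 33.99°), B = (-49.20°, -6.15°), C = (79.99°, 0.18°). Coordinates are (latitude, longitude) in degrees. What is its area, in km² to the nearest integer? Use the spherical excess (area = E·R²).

11173192 km²

Side lengths (central angles): a = 2.2557, b = 2.3655, c = 0.4367 rad; semiperimeter s = 2.5289.
By l'Huilier's theorem, tan(E/4) = √[tan(s/2) tan((s−a)/2) tan((s−b)/2) tan((s−c)/2)], giving spherical excess E = 0.9725 rad.
Area = E·R² = 0.9725 × (3389.5)² ≈ 11173192 km².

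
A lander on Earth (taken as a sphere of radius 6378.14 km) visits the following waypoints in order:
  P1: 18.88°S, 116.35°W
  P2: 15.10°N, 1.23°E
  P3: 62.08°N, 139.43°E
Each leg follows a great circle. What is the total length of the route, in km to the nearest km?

24113 km

Leg P1→P2: central angle 2.1028 rad, distance 13411.9 km.
Leg P2→P3: central angle 1.6778 rad, distance 10701.4 km.
Total: 13411.9 + 10701.4 ≈ 24113 km.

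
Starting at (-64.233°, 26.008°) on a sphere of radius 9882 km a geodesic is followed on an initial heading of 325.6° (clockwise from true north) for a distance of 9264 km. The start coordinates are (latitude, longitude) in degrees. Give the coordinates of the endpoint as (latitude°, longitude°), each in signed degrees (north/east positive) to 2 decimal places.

-14.11°, -2.00°

Angular distance δ = d/R = 9264/9882 = 0.93746 rad; initial bearing θ = 5.6828 rad.
sin φ₂ = sin φ₁ cos δ + cos φ₁ sin δ cos θ = (-0.9006)(0.5918) + (0.4347)(0.8061)(0.8251) = -0.2439, so φ₂ = -14.11°.
Δλ = atan2(sin θ sin δ cos φ₁, cos δ − sin φ₁ sin φ₂) = atan2(-0.1980, 0.3722) = -28.007°.
λ₂ = 26.008° − 28.007° = -2.00°.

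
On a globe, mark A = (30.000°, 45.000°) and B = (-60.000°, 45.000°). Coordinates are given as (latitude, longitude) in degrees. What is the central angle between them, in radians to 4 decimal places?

Let φ₁ = 0.5236 rad, φ₂ = -1.0472 rad, and Δλ = 0.0000 rad.
Haversine: a = sin²(Δφ/2) + cos φ₁ cos φ₂ sin²(Δλ/2) = 0.5000 + (0.8660)(0.5000)(0.0000) = 0.50000.
Central angle c = 2·arcsin(√a) = 1.57080 rad.
So the angular separation is 1.5708 rad.

1.5708 rad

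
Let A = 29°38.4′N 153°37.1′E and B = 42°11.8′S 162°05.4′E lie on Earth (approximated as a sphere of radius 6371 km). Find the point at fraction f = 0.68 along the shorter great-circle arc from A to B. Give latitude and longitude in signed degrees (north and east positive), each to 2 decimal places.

-19.23°, 158.88°

Central angle δ = 1.2612 rad. Interpolating on the sphere with fraction f = 0.68:
P = [sin((1−f)δ)·A + sin(fδ)·B] / sin δ = 0.4123·A + 0.7940·B in Cartesian coordinates,
giving P = (-0.8808, 0.3401, -0.3294), i.e. latitude -19.23°, longitude 158.88°.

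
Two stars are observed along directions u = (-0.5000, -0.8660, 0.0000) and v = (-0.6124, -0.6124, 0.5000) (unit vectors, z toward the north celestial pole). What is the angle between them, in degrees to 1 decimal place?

33.2°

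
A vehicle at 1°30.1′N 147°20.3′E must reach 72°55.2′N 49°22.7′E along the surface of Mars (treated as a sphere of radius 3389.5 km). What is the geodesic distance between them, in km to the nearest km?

Let φ₁ = 0.0262 rad, φ₂ = 1.2727 rad, and Δλ = -1.7097 rad.
cos c = sin φ₁ sin φ₂ + cos φ₁ cos φ₂ cos Δλ = (0.0262)(0.9559) + (0.9997)(0.2937)(-0.1385) = -0.01561,
so c = arccos(-0.01561) = 1.58641 rad.
Distance = R·c = 3389.5 × 1.5864 ≈ 5377 km.

5377 km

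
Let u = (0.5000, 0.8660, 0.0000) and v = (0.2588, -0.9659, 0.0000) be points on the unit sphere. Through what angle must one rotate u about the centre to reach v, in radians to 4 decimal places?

u·v = -0.7071; |u| = 1.0000, |v| = 1.0000.
cos θ = (u·v)/(|u||v|) = -0.7071, so θ = 2.3562 rad.

2.3562 rad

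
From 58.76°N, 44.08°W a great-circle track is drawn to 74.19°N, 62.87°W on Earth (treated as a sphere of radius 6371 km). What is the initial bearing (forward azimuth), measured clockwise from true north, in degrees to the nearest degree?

With φ₁ = 1.0256, φ₂ = 1.2949, Δλ = -0.3279 rad, the forward-azimuth formula gives
θ = atan2( sin Δλ cos φ₂ , cos φ₁ sin φ₂ − sin φ₁ cos φ₂ cos Δλ ) = atan2(-0.0878, 0.2785) = -17.49°.
Adding 360° brings this into [0°, 360°): 343°.

343°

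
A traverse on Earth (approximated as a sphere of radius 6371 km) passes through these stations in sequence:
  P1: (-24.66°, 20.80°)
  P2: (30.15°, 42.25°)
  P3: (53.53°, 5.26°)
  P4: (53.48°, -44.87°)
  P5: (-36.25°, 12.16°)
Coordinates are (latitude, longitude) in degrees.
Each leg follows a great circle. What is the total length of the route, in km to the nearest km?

Leg P1→P2: central angle 1.0218 rad, distance 6509.7 km.
Leg P2→P3: central angle 0.6190 rad, distance 3943.8 km.
Leg P3→P4: central angle 0.5094 rad, distance 3245.5 km.
Leg P4→P5: central angle 1.7865 rad, distance 11381.8 km.
Total: 6509.7 + 3943.8 + 3245.5 + 11381.8 ≈ 25081 km.

25081 km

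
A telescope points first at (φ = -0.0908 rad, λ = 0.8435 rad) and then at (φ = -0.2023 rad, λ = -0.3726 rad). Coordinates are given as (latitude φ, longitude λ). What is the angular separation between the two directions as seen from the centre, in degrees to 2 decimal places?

69.08°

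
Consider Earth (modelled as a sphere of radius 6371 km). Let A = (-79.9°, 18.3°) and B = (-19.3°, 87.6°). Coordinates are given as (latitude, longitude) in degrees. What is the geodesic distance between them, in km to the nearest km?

With latitudes φ₁ = -79.900°, φ₂ = -19.300° and longitude difference Δλ = 69.300°:
Haversine: a = sin²(Δφ/2) + cos φ₁ cos φ₂ sin²(Δλ/2) = 0.2545 + (0.1754)(0.9438)(0.3233) = 0.30805.
Central angle c = 2·arcsin(√a) = 1.17678 rad.
Distance = R·c = 6371 × 1.1768 ≈ 7497 km.

7497 km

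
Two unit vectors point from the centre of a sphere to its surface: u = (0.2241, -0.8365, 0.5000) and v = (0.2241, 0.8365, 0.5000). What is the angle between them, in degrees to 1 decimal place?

113.5°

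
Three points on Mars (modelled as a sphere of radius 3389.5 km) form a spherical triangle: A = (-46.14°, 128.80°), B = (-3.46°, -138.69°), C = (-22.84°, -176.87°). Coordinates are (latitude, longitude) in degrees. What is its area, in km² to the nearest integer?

1646203 km²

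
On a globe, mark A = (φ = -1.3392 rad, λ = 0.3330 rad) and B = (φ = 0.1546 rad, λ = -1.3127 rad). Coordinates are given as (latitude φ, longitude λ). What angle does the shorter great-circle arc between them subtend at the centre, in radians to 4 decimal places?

Let φ₁ = -1.3392 rad, φ₂ = 0.1546 rad, and Δλ = -1.6457 rad.
cos c = sin φ₁ sin φ₂ + cos φ₁ cos φ₂ cos Δλ = (-0.9733)(0.1540) + (0.2295)(0.9881)(-0.0748) = -0.16685,
so c = arccos(-0.16685) = 1.73843 rad.
So the angular separation is 1.7384 rad.

1.7384 rad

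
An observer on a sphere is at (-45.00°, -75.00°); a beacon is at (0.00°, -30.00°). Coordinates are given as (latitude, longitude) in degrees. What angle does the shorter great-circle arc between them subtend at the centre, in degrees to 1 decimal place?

60.0°

With latitudes φ₁ = -45.000°, φ₂ = 0.000° and longitude difference Δλ = 45.000°:
cos c = sin φ₁ sin φ₂ + cos φ₁ cos φ₂ cos Δλ = (-0.7071)(0.0000) + (0.7071)(1.0000)(0.7071) = 0.50000,
so c = arccos(0.50000) = 1.04720 rad.
So the angular separation is 60.0°.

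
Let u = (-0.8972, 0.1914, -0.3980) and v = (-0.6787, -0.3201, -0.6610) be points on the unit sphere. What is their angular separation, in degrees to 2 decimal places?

35.83°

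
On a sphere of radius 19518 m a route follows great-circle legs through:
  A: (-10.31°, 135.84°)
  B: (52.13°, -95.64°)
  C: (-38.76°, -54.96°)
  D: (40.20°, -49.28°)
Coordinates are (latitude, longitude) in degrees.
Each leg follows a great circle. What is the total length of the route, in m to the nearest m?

101456 m

Leg A→B: central angle 2.1146 rad, distance 41273.4 m.
Leg B→C: central angle 1.7024 rad, distance 33227.0 m.
Leg C→D: central angle 1.3811 rad, distance 26956.1 m.
Total: 41273.4 + 33227.0 + 26956.1 ≈ 101456 m.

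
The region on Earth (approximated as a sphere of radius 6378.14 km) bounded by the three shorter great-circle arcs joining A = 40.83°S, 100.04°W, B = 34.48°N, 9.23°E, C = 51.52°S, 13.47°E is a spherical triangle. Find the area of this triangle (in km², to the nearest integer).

59367679 km²

Side lengths (central angles): a = 1.5024, b = 1.2408, c = 2.1846 rad; semiperimeter s = 2.4639.
By l'Huilier's theorem, tan(E/4) = √[tan(s/2) tan((s−a)/2) tan((s−b)/2) tan((s−c)/2)], giving spherical excess E = 1.4594 rad.
Area = E·R² = 1.4594 × (6378.14)² ≈ 59367679 km².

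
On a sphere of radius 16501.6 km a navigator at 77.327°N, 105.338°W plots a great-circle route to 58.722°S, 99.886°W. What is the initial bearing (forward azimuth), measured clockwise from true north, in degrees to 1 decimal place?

175.9°

With φ₁ = 1.3496, φ₂ = -1.0249, Δλ = 0.0952 rad, the forward-azimuth formula gives
θ = atan2( sin Δλ cos φ₂ , cos φ₁ sin φ₂ − sin φ₁ cos φ₂ cos Δλ ) = atan2(0.0493, -0.6918) = 175.92°.
So the initial bearing is 175.9°.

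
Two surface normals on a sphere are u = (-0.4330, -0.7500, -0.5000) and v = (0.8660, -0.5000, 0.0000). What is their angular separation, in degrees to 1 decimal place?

u·v = 0.0000; |u| = 1.0000, |v| = 1.0000.
cos θ = (u·v)/(|u||v|) = 0.0000, so θ = 90.0°.

90.0°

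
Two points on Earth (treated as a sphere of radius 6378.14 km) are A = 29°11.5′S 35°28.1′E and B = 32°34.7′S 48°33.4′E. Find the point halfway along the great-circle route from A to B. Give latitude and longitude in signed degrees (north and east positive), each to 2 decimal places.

-31.05°, 41.90°

The central angle between A and B is δ = 0.2046 rad.
With f = 0.5, the slerp weights are sin((1−f)δ)/sin δ = 0.5026 and sin(fδ)/sin δ = 0.5026.
Weighted sum of the unit vectors: (0.5026)·(0.7110,0.5066,-0.4877) + (0.5026)·(0.5577,0.6317,-0.5385) = (0.6377, 0.5721, -0.5158).
Converting back: φ = atan2(z, √(x²+y²)) = -31.05°, λ = atan2(y, x) = 41.90°.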